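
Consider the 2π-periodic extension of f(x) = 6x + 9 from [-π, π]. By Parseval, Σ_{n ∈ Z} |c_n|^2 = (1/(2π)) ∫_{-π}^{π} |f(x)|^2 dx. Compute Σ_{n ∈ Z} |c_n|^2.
Σ |c_n|^2 = 12π^2 + 81

Expand and integrate term by term over [-π, π]:
  ∫ (6x)^2 dx = 36·(2π^3/3); ∫ 2·6·(9)·x dx = 0 (odd integrand); ∫ 9^2 dx = 81·2π.
So (1/(2π)) ∫_{-π}^{π} (6x + 9)^2 dx = 36π^2/3 + 81 = 12π^2 + 81.
Parseval ⇒ Σ |c_n|^2 = 12π^2 + 81.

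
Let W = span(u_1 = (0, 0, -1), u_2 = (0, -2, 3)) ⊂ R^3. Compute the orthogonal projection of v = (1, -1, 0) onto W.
proj_W(v) = (0, -1, 0)

Set up U = [u_1 | ... | u_2] ∈ R^(3×2). The projector onto W = col(U) is P = U (U^T U)^(-1) U^T.
Compute U^T U =
  [1, -3]
  [-3, 13],
and U^T v = (0, 2).
Solve U^T U · c = U^T v for the coefficients: c = (3/2, 1/2). The projection is proj_W(v) = U c.
Check: (v - proj_W(v)) · u_1 = 0  (should be 0).
Check: (v - proj_W(v)) · u_2 = 0  (should be 0).
Result: proj_W(v) = (0, -1, 0).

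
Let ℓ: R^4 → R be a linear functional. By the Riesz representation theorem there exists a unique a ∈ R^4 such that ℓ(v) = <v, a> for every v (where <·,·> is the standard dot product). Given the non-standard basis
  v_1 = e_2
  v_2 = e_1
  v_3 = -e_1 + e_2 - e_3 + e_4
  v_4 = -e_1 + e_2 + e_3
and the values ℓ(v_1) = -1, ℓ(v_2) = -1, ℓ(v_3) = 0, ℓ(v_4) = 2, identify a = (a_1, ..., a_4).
a = (-1, -1, 2, 2)

Write a = (a_1, ..., a_4) in the standard basis. For each basis vector v_i, ℓ(v_i) = <v_i, a> is a linear equation in the a_j's. Collect the n equations into a matrix system V a = ℓ, where row i of V is v_i (expressed in the standard basis). Since V is invertible (lower-triangular with 1s on the diagonal, up to permutation), solve by back-substitution:
  V =
[[0, 1, 0, 0],
 [1, 0, 0, 0],
 [-1, 1, -1, 1],
 [-1, 1, 1, 0]]
  V a = (-1, -1, 0, 2)
Solving gives a = (-1, -1, 2, 2).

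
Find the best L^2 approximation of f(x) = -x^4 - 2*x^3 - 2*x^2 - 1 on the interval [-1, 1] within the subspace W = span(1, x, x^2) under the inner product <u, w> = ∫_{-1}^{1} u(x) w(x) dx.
g(x) = -20*x^2/7 - 6*x/5 - 32/35

The best approximation g ∈ W is the orthogonal projection of f onto W. Writing g = a_0 + a_1 x + a_2 x^2, the coefficients solve the normal equations G · a = b where
  G_{ij} = <φ_i, φ_j> and b_i = <f, φ_i>, with φ_0 = 1, φ_1 = x, φ_2 = x^2.
G =
  [2, 0, 2/3]
  [0, 2/3, 0]
  [2/3, 0, 2/5],
b = (-56/15, -4/5, -184/105).
Solving gives a_0 = -32/35, a_1 = -6/5, a_2 = -20/7, so
  g(x) = -20*x^2/7 - 6*x/5 - 32/35.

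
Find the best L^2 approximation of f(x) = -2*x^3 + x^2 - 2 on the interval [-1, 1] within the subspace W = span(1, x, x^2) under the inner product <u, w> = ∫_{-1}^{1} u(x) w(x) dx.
g(x) = x^2 - 6*x/5 - 2

The best approximation g ∈ W is the orthogonal projection of f onto W. Writing g = a_0 + a_1 x + a_2 x^2, the coefficients solve the normal equations G · a = b where
  G_{ij} = <φ_i, φ_j> and b_i = <f, φ_i>, with φ_0 = 1, φ_1 = x, φ_2 = x^2.
G =
  [2, 0, 2/3]
  [0, 2/3, 0]
  [2/3, 0, 2/5],
b = (-10/3, -4/5, -14/15).
Solving gives a_0 = -2, a_1 = -6/5, a_2 = 1, so
  g(x) = x^2 - 6*x/5 - 2.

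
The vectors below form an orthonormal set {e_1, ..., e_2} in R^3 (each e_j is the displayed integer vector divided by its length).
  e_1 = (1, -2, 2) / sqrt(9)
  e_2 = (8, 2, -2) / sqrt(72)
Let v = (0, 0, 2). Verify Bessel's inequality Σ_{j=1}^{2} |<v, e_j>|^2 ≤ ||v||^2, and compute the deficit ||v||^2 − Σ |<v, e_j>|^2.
Σ |<v, e_j>|^2 = 2; ||v||^2 = 4; deficit = 2

Write each e_j = u_j / sqrt(<u_j, u_j>) where u_j is the displayed integer vector. Then <v, e_j> = <v, u_j> / sqrt(<u_j, u_j>), so |<v, e_j>|^2 = <v, u_j>^2 / <u_j, u_j>.
Coefficients: <v, e_1> = 4/sqrt(9), <v, e_2> = -4/sqrt(72).
Square and sum: Σ |<v, e_j>|^2 = 2.
Compute ||v||^2 = v·v = 4.
Deficit = 4 − 2 = 2 ≥ 0, confirming Bessel's inequality. (The deficit equals ||v − Σ <v,e_j> e_j||^2, the squared distance from v to span{e_j}.)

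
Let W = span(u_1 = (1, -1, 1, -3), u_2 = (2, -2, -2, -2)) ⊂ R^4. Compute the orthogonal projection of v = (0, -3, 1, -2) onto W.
proj_W(v) = (1, -1, 1/2, -5/2)

Set up U = [u_1 | ... | u_2] ∈ R^(4×2). The projector onto W = col(U) is P = U (U^T U)^(-1) U^T.
Compute U^T U =
  [12, 8]
  [8, 16],
and U^T v = (10, 8).
Solve U^T U · c = U^T v for the coefficients: c = (3/4, 1/8). The projection is proj_W(v) = U c.
Check: (v - proj_W(v)) · u_1 = 0  (should be 0).
Check: (v - proj_W(v)) · u_2 = 0  (should be 0).
Result: proj_W(v) = (1, -1, 1/2, -5/2).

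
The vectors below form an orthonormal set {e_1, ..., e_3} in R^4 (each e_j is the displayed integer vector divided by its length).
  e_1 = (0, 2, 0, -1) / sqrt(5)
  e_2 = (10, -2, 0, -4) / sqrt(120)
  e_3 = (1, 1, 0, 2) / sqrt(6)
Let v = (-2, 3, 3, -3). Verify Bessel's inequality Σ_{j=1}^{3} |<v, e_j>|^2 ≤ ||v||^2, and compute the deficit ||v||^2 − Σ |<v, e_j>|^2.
Σ |<v, e_j>|^2 = 22; ||v||^2 = 31; deficit = 9

Write each e_j = u_j / sqrt(<u_j, u_j>) where u_j is the displayed integer vector. Then <v, e_j> = <v, u_j> / sqrt(<u_j, u_j>), so |<v, e_j>|^2 = <v, u_j>^2 / <u_j, u_j>.
Coefficients: <v, e_1> = 9/sqrt(5), <v, e_2> = -14/sqrt(120), <v, e_3> = -5/sqrt(6).
Square and sum: Σ |<v, e_j>|^2 = 22.
Compute ||v||^2 = v·v = 31.
Deficit = 31 − 22 = 9 ≥ 0, confirming Bessel's inequality. (The deficit equals ||v − Σ <v,e_j> e_j||^2, the squared distance from v to span{e_j}.)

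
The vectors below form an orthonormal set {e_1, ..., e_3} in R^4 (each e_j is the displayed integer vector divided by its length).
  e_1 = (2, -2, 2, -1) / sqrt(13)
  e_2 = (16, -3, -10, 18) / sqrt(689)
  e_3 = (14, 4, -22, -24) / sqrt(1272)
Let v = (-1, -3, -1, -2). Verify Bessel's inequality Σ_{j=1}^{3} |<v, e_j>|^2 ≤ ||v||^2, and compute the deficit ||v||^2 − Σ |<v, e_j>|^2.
Σ |<v, e_j>|^2 = 13/3; ||v||^2 = 15; deficit = 32/3

Write each e_j = u_j / sqrt(<u_j, u_j>) where u_j is the displayed integer vector. Then <v, e_j> = <v, u_j> / sqrt(<u_j, u_j>), so |<v, e_j>|^2 = <v, u_j>^2 / <u_j, u_j>.
Coefficients: <v, e_1> = 4/sqrt(13), <v, e_2> = -33/sqrt(689), <v, e_3> = 44/sqrt(1272).
Square and sum: Σ |<v, e_j>|^2 = 13/3.
Compute ||v||^2 = v·v = 15.
Deficit = 15 − 13/3 = 32/3 ≥ 0, confirming Bessel's inequality. (The deficit equals ||v − Σ <v,e_j> e_j||^2, the squared distance from v to span{e_j}.)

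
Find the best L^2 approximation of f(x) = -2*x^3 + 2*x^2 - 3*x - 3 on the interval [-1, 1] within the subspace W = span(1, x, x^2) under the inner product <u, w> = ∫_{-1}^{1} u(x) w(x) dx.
g(x) = 2*x^2 - 21*x/5 - 3

The best approximation g ∈ W is the orthogonal projection of f onto W. Writing g = a_0 + a_1 x + a_2 x^2, the coefficients solve the normal equations G · a = b where
  G_{ij} = <φ_i, φ_j> and b_i = <f, φ_i>, with φ_0 = 1, φ_1 = x, φ_2 = x^2.
G =
  [2, 0, 2/3]
  [0, 2/3, 0]
  [2/3, 0, 2/5],
b = (-14/3, -14/5, -6/5).
Solving gives a_0 = -3, a_1 = -21/5, a_2 = 2, so
  g(x) = 2*x^2 - 21*x/5 - 3.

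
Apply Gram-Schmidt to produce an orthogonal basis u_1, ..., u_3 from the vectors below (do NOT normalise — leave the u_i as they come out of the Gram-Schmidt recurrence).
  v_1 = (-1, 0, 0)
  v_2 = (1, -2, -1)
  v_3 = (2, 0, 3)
Orthogonal basis:
  u_1 = (-1, 0, 0)
  u_2 = (0, -2, -1)
  u_3 = (0, -6/5, 12/5)

Apply the Gram-Schmidt recurrence
  u_1 = v_1
  u_i = v_i − Σ_{j<i} ((v_i · u_j) / (u_j · u_j)) · u_j.

Step by step this gives:
  u_1 = (-1, 0, 0)
  u_2 = (0, -2, -1)
  u_3 = (0, -6/5, 12/5)

Orthogonality check:
  u_2 · u_1 = 0 (should be 0)
  u_3 · u_1 = 0 (should be 0)
  u_3 · u_2 = 0 (should be 0)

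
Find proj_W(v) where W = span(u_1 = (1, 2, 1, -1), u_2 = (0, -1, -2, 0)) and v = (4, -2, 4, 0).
proj_W(v) = (-4/19, 18/19, 48/19, 4/19)

Set up U = [u_1 | ... | u_2] ∈ R^(4×2). The projector onto W = col(U) is P = U (U^T U)^(-1) U^T.
Compute U^T U =
  [7, -4]
  [-4, 5],
and U^T v = (4, -6).
Solve U^T U · c = U^T v for the coefficients: c = (-4/19, -26/19). The projection is proj_W(v) = U c.
Check: (v - proj_W(v)) · u_1 = 0  (should be 0).
Check: (v - proj_W(v)) · u_2 = 0  (should be 0).
Result: proj_W(v) = (-4/19, 18/19, 48/19, 4/19).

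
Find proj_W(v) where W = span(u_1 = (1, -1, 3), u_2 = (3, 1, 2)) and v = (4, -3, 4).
proj_W(v) = (47/18, -19/18, 46/9)

Set up U = [u_1 | ... | u_2] ∈ R^(3×2). The projector onto W = col(U) is P = U (U^T U)^(-1) U^T.
Compute U^T U =
  [11, 8]
  [8, 14],
and U^T v = (19, 17).
Solve U^T U · c = U^T v for the coefficients: c = (13/9, 7/18). The projection is proj_W(v) = U c.
Check: (v - proj_W(v)) · u_1 = 0  (should be 0).
Check: (v - proj_W(v)) · u_2 = 0  (should be 0).
Result: proj_W(v) = (47/18, -19/18, 46/9).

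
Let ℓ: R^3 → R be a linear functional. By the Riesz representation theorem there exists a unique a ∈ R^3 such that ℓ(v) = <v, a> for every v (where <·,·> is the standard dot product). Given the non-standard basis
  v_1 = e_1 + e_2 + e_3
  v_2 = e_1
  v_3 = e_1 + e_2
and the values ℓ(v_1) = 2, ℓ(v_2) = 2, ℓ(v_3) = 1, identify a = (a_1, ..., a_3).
a = (2, -1, 1)

Write a = (a_1, ..., a_3) in the standard basis. For each basis vector v_i, ℓ(v_i) = <v_i, a> is a linear equation in the a_j's. Collect the n equations into a matrix system V a = ℓ, where row i of V is v_i (expressed in the standard basis). Since V is invertible (lower-triangular with 1s on the diagonal, up to permutation), solve by back-substitution:
  V =
[[1, 1, 1],
 [1, 0, 0],
 [1, 1, 0]]
  V a = (2, 2, 1)
Solving gives a = (2, -1, 1).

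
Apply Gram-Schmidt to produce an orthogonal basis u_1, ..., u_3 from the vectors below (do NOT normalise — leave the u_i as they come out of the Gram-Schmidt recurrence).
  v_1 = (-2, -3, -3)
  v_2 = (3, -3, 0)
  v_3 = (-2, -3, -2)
Orthogonal basis:
  u_1 = (-2, -3, -3)
  u_2 = (36/11, -57/22, 9/22)
  u_3 = (-15/43, -15/43, 25/43)

Apply the Gram-Schmidt recurrence
  u_1 = v_1
  u_i = v_i − Σ_{j<i} ((v_i · u_j) / (u_j · u_j)) · u_j.

Step by step this gives:
  u_1 = (-2, -3, -3)
  u_2 = (36/11, -57/22, 9/22)
  u_3 = (-15/43, -15/43, 25/43)

Orthogonality check:
  u_2 · u_1 = 0 (should be 0)
  u_3 · u_1 = 0 (should be 0)
  u_3 · u_2 = 0 (should be 0)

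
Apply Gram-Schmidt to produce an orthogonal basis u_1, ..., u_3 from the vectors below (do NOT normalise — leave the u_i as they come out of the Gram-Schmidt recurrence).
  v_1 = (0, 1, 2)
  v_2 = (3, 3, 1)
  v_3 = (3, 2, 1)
Orthogonal basis:
  u_1 = (0, 1, 2)
  u_2 = (3, 2, -1)
  u_3 = (3/7, -18/35, 9/35)

Apply the Gram-Schmidt recurrence
  u_1 = v_1
  u_i = v_i − Σ_{j<i} ((v_i · u_j) / (u_j · u_j)) · u_j.

Step by step this gives:
  u_1 = (0, 1, 2)
  u_2 = (3, 2, -1)
  u_3 = (3/7, -18/35, 9/35)

Orthogonality check:
  u_2 · u_1 = 0 (should be 0)
  u_3 · u_1 = 0 (should be 0)
  u_3 · u_2 = 0 (should be 0)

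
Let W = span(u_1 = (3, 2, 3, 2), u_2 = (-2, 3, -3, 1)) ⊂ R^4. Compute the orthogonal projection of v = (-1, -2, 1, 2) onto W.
proj_W(v) = (155/549, -460/549, 95/183, -200/549)

Set up U = [u_1 | ... | u_2] ∈ R^(4×2). The projector onto W = col(U) is P = U (U^T U)^(-1) U^T.
Compute U^T U =
  [26, -7]
  [-7, 23],
and U^T v = (0, -5).
Solve U^T U · c = U^T v for the coefficients: c = (-35/549, -130/549). The projection is proj_W(v) = U c.
Check: (v - proj_W(v)) · u_1 = 0  (should be 0).
Check: (v - proj_W(v)) · u_2 = 0  (should be 0).
Result: proj_W(v) = (155/549, -460/549, 95/183, -200/549).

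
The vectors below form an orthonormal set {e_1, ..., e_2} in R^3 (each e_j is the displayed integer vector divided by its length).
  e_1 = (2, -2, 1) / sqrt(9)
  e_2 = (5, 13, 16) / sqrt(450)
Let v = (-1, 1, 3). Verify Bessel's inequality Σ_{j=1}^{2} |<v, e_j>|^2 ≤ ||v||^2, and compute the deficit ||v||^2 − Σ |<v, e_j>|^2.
Σ |<v, e_j>|^2 = 177/25; ||v||^2 = 11; deficit = 98/25

Write each e_j = u_j / sqrt(<u_j, u_j>) where u_j is the displayed integer vector. Then <v, e_j> = <v, u_j> / sqrt(<u_j, u_j>), so |<v, e_j>|^2 = <v, u_j>^2 / <u_j, u_j>.
Coefficients: <v, e_1> = -1/sqrt(9), <v, e_2> = 56/sqrt(450).
Square and sum: Σ |<v, e_j>|^2 = 177/25.
Compute ||v||^2 = v·v = 11.
Deficit = 11 − 177/25 = 98/25 ≥ 0, confirming Bessel's inequality. (The deficit equals ||v − Σ <v,e_j> e_j||^2, the squared distance from v to span{e_j}.)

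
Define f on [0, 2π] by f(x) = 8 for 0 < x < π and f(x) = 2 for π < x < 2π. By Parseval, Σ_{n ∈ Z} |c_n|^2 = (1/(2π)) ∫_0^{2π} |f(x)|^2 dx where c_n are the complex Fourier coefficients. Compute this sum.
Σ |c_n|^2 = 34

Parseval equates the L^2 energy of f (normalised by 1/(2π)) with the ℓ^2 sum of its Fourier coefficients: (1/(2π)) ∫_0^{2π} |f|^2 = Σ |c_n|^2.
Compute the left side: (1/(2π)) [∫_0^π 8^2 dx + ∫_π^{2π} 2^2 dx] = (1/(2π)) · (64π + 4π) = (64 + 4)/2 = 34.
So Σ_{n ∈ Z} |c_n|^2 = 34.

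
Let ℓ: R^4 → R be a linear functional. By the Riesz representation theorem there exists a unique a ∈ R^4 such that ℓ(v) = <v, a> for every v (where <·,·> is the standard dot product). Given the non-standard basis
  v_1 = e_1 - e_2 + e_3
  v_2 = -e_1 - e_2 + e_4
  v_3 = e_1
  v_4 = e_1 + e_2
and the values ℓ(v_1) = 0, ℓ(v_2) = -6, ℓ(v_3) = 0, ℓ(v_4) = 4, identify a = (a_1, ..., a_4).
a = (0, 4, 4, -2)

Write a = (a_1, ..., a_4) in the standard basis. For each basis vector v_i, ℓ(v_i) = <v_i, a> is a linear equation in the a_j's. Collect the n equations into a matrix system V a = ℓ, where row i of V is v_i (expressed in the standard basis). Since V is invertible (lower-triangular with 1s on the diagonal, up to permutation), solve by back-substitution:
  V =
[[1, -1, 1, 0],
 [-1, -1, 0, 1],
 [1, 0, 0, 0],
 [1, 1, 0, 0]]
  V a = (0, -6, 0, 4)
Solving gives a = (0, 4, 4, -2).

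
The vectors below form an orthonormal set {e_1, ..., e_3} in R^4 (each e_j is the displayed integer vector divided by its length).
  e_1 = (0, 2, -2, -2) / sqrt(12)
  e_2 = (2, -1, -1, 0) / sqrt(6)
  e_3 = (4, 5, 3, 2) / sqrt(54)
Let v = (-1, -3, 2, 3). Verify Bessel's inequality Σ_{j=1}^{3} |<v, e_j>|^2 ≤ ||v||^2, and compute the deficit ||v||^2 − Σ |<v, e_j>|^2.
Σ |<v, e_j>|^2 = 605/27; ||v||^2 = 23; deficit = 16/27

Write each e_j = u_j / sqrt(<u_j, u_j>) where u_j is the displayed integer vector. Then <v, e_j> = <v, u_j> / sqrt(<u_j, u_j>), so |<v, e_j>|^2 = <v, u_j>^2 / <u_j, u_j>.
Coefficients: <v, e_1> = -16/sqrt(12), <v, e_2> = -1/sqrt(6), <v, e_3> = -7/sqrt(54).
Square and sum: Σ |<v, e_j>|^2 = 605/27.
Compute ||v||^2 = v·v = 23.
Deficit = 23 − 605/27 = 16/27 ≥ 0, confirming Bessel's inequality. (The deficit equals ||v − Σ <v,e_j> e_j||^2, the squared distance from v to span{e_j}.)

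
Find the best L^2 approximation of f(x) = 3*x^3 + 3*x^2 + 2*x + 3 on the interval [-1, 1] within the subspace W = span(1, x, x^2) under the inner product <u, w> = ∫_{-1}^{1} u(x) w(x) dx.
g(x) = 3*x^2 + 19*x/5 + 3

The best approximation g ∈ W is the orthogonal projection of f onto W. Writing g = a_0 + a_1 x + a_2 x^2, the coefficients solve the normal equations G · a = b where
  G_{ij} = <φ_i, φ_j> and b_i = <f, φ_i>, with φ_0 = 1, φ_1 = x, φ_2 = x^2.
G =
  [2, 0, 2/3]
  [0, 2/3, 0]
  [2/3, 0, 2/5],
b = (8, 38/15, 16/5).
Solving gives a_0 = 3, a_1 = 19/5, a_2 = 3, so
  g(x) = 3*x^2 + 19*x/5 + 3.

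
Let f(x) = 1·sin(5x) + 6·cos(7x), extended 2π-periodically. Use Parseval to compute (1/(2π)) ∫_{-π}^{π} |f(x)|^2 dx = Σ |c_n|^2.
Σ |c_n|^2 = 37/2

Expand |f|^2 and use orthogonality of {sin(nx), cos(mx)} on [-π, π]:
  ∫_{-π}^{π} sin(nx)^2 dx = π, ∫ cos(mx)^2 dx = π, and cross terms integrate to 0.
So ∫_{-π}^{π} f(x)^2 dx = 1^2 · π + 6^2 · π = (1 + 36)π.
Divide by 2π: (1 + 36)/2 = 37/2.
By Parseval, this equals Σ |c_n|^2.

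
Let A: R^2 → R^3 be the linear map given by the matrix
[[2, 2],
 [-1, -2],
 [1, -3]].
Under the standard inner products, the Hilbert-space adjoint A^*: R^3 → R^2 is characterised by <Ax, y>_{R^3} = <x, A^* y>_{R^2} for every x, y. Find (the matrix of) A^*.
A^* = A^T =
[[2, -1, 1],
 [2, -2, -3]]

For real matrices with standard dot products, the defining identity <Ax, y> = <x, A^* y> gives (Ax)^T y = x^T (A^*) y, i.e. x^T A^T y = x^T (A^*) y. Since this holds for all x, y, we must have A^* = A^T. Therefore
A^* =
[[2, -1, 1],
 [2, -2, -3]].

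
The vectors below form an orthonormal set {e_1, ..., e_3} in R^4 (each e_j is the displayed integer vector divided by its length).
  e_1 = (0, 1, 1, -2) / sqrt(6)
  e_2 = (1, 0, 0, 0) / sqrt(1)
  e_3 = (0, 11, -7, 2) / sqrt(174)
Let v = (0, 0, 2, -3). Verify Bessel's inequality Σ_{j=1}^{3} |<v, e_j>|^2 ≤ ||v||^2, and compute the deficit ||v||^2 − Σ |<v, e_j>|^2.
Σ |<v, e_j>|^2 = 376/29; ||v||^2 = 13; deficit = 1/29

Write each e_j = u_j / sqrt(<u_j, u_j>) where u_j is the displayed integer vector. Then <v, e_j> = <v, u_j> / sqrt(<u_j, u_j>), so |<v, e_j>|^2 = <v, u_j>^2 / <u_j, u_j>.
Coefficients: <v, e_1> = 8/sqrt(6), <v, e_2> = 0/sqrt(1), <v, e_3> = -20/sqrt(174).
Square and sum: Σ |<v, e_j>|^2 = 376/29.
Compute ||v||^2 = v·v = 13.
Deficit = 13 − 376/29 = 1/29 ≥ 0, confirming Bessel's inequality. (The deficit equals ||v − Σ <v,e_j> e_j||^2, the squared distance from v to span{e_j}.)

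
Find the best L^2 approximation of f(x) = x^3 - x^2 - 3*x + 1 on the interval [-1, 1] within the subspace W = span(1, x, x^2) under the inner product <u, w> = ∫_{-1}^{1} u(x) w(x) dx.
g(x) = -x^2 - 12*x/5 + 1

The best approximation g ∈ W is the orthogonal projection of f onto W. Writing g = a_0 + a_1 x + a_2 x^2, the coefficients solve the normal equations G · a = b where
  G_{ij} = <φ_i, φ_j> and b_i = <f, φ_i>, with φ_0 = 1, φ_1 = x, φ_2 = x^2.
G =
  [2, 0, 2/3]
  [0, 2/3, 0]
  [2/3, 0, 2/5],
b = (4/3, -8/5, 4/15).
Solving gives a_0 = 1, a_1 = -12/5, a_2 = -1, so
  g(x) = -x^2 - 12*x/5 + 1.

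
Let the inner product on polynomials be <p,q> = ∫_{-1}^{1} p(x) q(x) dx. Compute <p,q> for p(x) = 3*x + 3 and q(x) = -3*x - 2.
<p,q> = -18

Expand the product: p(x)·q(x) = -9*x^2 - 15*x - 6.
∫_{-1}^{1} of each monomial x^k gives [2/(k+1) if k even, 0 if k odd]. Integrating term-by-term (or equivalently evaluating the antiderivative F(x) = -3*x^3 - 15*x^2/2 - 6*x at the endpoints):
  F(1) − F(−1) = -33/2 − (3/2) = -18.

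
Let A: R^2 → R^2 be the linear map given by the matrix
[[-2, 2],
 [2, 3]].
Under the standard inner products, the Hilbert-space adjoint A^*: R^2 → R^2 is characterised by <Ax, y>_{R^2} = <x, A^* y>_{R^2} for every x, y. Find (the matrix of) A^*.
A^* = A^T =
[[-2, 2],
 [2, 3]]

For real matrices with standard dot products, the defining identity <Ax, y> = <x, A^* y> gives (Ax)^T y = x^T (A^*) y, i.e. x^T A^T y = x^T (A^*) y. Since this holds for all x, y, we must have A^* = A^T. Therefore
A^* =
[[-2, 2],
 [2, 3]].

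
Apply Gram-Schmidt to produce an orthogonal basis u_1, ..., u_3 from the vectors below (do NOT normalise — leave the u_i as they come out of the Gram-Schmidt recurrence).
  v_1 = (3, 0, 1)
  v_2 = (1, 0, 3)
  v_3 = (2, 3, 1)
Orthogonal basis:
  u_1 = (3, 0, 1)
  u_2 = (-4/5, 0, 12/5)
  u_3 = (0, 3, 0)

Apply the Gram-Schmidt recurrence
  u_1 = v_1
  u_i = v_i − Σ_{j<i} ((v_i · u_j) / (u_j · u_j)) · u_j.

Step by step this gives:
  u_1 = (3, 0, 1)
  u_2 = (-4/5, 0, 12/5)
  u_3 = (0, 3, 0)

Orthogonality check:
  u_2 · u_1 = 0 (should be 0)
  u_3 · u_1 = 0 (should be 0)
  u_3 · u_2 = 0 (should be 0)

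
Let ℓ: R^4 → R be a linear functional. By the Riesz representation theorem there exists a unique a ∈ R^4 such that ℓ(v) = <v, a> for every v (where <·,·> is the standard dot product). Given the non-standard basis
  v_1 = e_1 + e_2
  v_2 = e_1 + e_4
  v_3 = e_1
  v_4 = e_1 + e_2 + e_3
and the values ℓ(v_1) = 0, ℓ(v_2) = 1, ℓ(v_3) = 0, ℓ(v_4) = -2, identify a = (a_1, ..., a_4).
a = (0, 0, -2, 1)

Write a = (a_1, ..., a_4) in the standard basis. For each basis vector v_i, ℓ(v_i) = <v_i, a> is a linear equation in the a_j's. Collect the n equations into a matrix system V a = ℓ, where row i of V is v_i (expressed in the standard basis). Since V is invertible (lower-triangular with 1s on the diagonal, up to permutation), solve by back-substitution:
  V =
[[1, 1, 0, 0],
 [1, 0, 0, 1],
 [1, 0, 0, 0],
 [1, 1, 1, 0]]
  V a = (0, 1, 0, -2)
Solving gives a = (0, 0, -2, 1).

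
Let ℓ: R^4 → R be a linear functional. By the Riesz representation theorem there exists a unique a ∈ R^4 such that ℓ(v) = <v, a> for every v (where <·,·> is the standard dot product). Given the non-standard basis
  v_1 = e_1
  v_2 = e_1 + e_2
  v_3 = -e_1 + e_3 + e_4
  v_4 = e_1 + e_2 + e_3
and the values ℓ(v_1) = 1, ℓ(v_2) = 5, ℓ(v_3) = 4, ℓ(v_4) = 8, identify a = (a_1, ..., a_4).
a = (1, 4, 3, 2)

Write a = (a_1, ..., a_4) in the standard basis. For each basis vector v_i, ℓ(v_i) = <v_i, a> is a linear equation in the a_j's. Collect the n equations into a matrix system V a = ℓ, where row i of V is v_i (expressed in the standard basis). Since V is invertible (lower-triangular with 1s on the diagonal, up to permutation), solve by back-substitution:
  V =
[[1, 0, 0, 0],
 [1, 1, 0, 0],
 [-1, 0, 1, 1],
 [1, 1, 1, 0]]
  V a = (1, 5, 4, 8)
Solving gives a = (1, 4, 3, 2).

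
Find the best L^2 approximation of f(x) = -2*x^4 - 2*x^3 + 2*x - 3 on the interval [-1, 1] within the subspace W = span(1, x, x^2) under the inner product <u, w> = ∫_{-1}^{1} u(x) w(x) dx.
g(x) = -12*x^2/7 + 4*x/5 - 99/35

The best approximation g ∈ W is the orthogonal projection of f onto W. Writing g = a_0 + a_1 x + a_2 x^2, the coefficients solve the normal equations G · a = b where
  G_{ij} = <φ_i, φ_j> and b_i = <f, φ_i>, with φ_0 = 1, φ_1 = x, φ_2 = x^2.
G =
  [2, 0, 2/3]
  [0, 2/3, 0]
  [2/3, 0, 2/5],
b = (-34/5, 8/15, -18/7).
Solving gives a_0 = -99/35, a_1 = 4/5, a_2 = -12/7, so
  g(x) = -12*x^2/7 + 4*x/5 - 99/35.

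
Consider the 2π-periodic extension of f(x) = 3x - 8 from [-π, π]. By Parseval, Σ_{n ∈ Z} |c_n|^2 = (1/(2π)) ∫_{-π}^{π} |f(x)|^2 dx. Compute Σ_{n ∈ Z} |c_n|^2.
Σ |c_n|^2 = 3π^2 + 64

Expand and integrate term by term over [-π, π]:
  ∫ (3x)^2 dx = 9·(2π^3/3); ∫ 2·3·(-8)·x dx = 0 (odd integrand); ∫ (-8)^2 dx = 64·2π.
So (1/(2π)) ∫_{-π}^{π} (3x - 8)^2 dx = 9π^2/3 + 64 = 3π^2 + 64.
Parseval ⇒ Σ |c_n|^2 = 3π^2 + 64.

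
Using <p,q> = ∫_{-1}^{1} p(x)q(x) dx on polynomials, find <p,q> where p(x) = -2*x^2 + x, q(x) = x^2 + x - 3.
<p,q> = 58/15

Expand the product: p(x)·q(x) = -2*x^4 - x^3 + 7*x^2 - 3*x.
∫_{-1}^{1} of each monomial x^k gives [2/(k+1) if k even, 0 if k odd]. Integrating term-by-term (or equivalently evaluating the antiderivative F(x) = -2*x^5/5 - x^4/4 + 7*x^3/3 - 3*x^2/2 at the endpoints):
  F(1) − F(−1) = 11/60 − (-221/60) = 58/15.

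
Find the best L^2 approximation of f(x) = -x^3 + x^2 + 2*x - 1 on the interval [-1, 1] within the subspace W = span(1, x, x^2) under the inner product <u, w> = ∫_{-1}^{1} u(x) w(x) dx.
g(x) = x^2 + 7*x/5 - 1

The best approximation g ∈ W is the orthogonal projection of f onto W. Writing g = a_0 + a_1 x + a_2 x^2, the coefficients solve the normal equations G · a = b where
  G_{ij} = <φ_i, φ_j> and b_i = <f, φ_i>, with φ_0 = 1, φ_1 = x, φ_2 = x^2.
G =
  [2, 0, 2/3]
  [0, 2/3, 0]
  [2/3, 0, 2/5],
b = (-4/3, 14/15, -4/15).
Solving gives a_0 = -1, a_1 = 7/5, a_2 = 1, so
  g(x) = x^2 + 7*x/5 - 1.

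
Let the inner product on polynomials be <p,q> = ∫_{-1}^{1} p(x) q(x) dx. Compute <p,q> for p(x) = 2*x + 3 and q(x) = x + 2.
<p,q> = 40/3

Expand the product: p(x)·q(x) = 2*x^2 + 7*x + 6.
∫_{-1}^{1} of each monomial x^k gives [2/(k+1) if k even, 0 if k odd]. Integrating term-by-term (or equivalently evaluating the antiderivative F(x) = 2*x^3/3 + 7*x^2/2 + 6*x at the endpoints):
  F(1) − F(−1) = 61/6 − (-19/6) = 40/3.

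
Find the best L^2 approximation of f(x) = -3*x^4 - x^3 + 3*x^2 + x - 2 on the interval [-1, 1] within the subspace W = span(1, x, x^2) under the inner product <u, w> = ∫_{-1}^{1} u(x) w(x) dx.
g(x) = 3*x^2/7 + 2*x/5 - 61/35

The best approximation g ∈ W is the orthogonal projection of f onto W. Writing g = a_0 + a_1 x + a_2 x^2, the coefficients solve the normal equations G · a = b where
  G_{ij} = <φ_i, φ_j> and b_i = <f, φ_i>, with φ_0 = 1, φ_1 = x, φ_2 = x^2.
G =
  [2, 0, 2/3]
  [0, 2/3, 0]
  [2/3, 0, 2/5],
b = (-16/5, 4/15, -104/105).
Solving gives a_0 = -61/35, a_1 = 2/5, a_2 = 3/7, so
  g(x) = 3*x^2/7 + 2*x/5 - 61/35.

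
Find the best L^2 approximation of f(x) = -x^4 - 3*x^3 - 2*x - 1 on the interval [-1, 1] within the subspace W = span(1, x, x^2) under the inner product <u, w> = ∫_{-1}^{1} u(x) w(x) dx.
g(x) = -6*x^2/7 - 19*x/5 - 32/35

The best approximation g ∈ W is the orthogonal projection of f onto W. Writing g = a_0 + a_1 x + a_2 x^2, the coefficients solve the normal equations G · a = b where
  G_{ij} = <φ_i, φ_j> and b_i = <f, φ_i>, with φ_0 = 1, φ_1 = x, φ_2 = x^2.
G =
  [2, 0, 2/3]
  [0, 2/3, 0]
  [2/3, 0, 2/5],
b = (-12/5, -38/15, -20/21).
Solving gives a_0 = -32/35, a_1 = -19/5, a_2 = -6/7, so
  g(x) = -6*x^2/7 - 19*x/5 - 32/35.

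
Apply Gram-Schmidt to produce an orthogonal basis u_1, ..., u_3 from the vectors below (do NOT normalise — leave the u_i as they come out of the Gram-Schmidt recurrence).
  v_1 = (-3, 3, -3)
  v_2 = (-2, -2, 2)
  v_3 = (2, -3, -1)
Orthogonal basis:
  u_1 = (-3, 3, -3)
  u_2 = (-8/3, -4/3, 4/3)
  u_3 = (0, -2, -2)

Apply the Gram-Schmidt recurrence
  u_1 = v_1
  u_i = v_i − Σ_{j<i} ((v_i · u_j) / (u_j · u_j)) · u_j.

Step by step this gives:
  u_1 = (-3, 3, -3)
  u_2 = (-8/3, -4/3, 4/3)
  u_3 = (0, -2, -2)

Orthogonality check:
  u_2 · u_1 = 0 (should be 0)
  u_3 · u_1 = 0 (should be 0)
  u_3 · u_2 = 0 (should be 0)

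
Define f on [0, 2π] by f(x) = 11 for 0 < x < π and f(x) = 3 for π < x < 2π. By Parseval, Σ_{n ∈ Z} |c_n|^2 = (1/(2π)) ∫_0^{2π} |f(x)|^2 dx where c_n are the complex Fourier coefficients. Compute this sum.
Σ |c_n|^2 = 65

Parseval equates the L^2 energy of f (normalised by 1/(2π)) with the ℓ^2 sum of its Fourier coefficients: (1/(2π)) ∫_0^{2π} |f|^2 = Σ |c_n|^2.
Compute the left side: (1/(2π)) [∫_0^π 11^2 dx + ∫_π^{2π} 3^2 dx] = (1/(2π)) · (121π + 9π) = (121 + 9)/2 = 65.
So Σ_{n ∈ Z} |c_n|^2 = 65.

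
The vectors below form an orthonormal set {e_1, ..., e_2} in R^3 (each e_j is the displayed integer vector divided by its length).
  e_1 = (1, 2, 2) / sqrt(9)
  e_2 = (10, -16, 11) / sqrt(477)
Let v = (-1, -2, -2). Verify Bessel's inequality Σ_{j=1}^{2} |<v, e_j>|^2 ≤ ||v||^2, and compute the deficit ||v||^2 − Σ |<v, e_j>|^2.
Σ |<v, e_j>|^2 = 9; ||v||^2 = 9; deficit = 0

Write each e_j = u_j / sqrt(<u_j, u_j>) where u_j is the displayed integer vector. Then <v, e_j> = <v, u_j> / sqrt(<u_j, u_j>), so |<v, e_j>|^2 = <v, u_j>^2 / <u_j, u_j>.
Coefficients: <v, e_1> = -9/sqrt(9), <v, e_2> = 0/sqrt(477).
Square and sum: Σ |<v, e_j>|^2 = 9.
Compute ||v||^2 = v·v = 9.
Deficit = 9 − 9 = 0 ≥ 0, confirming Bessel's inequality. (The deficit equals ||v − Σ <v,e_j> e_j||^2, the squared distance from v to span{e_j}.)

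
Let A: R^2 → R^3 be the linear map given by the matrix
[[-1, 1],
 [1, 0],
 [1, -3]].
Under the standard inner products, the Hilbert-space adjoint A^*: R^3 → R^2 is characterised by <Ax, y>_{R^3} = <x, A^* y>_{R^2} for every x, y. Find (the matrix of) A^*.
A^* = A^T =
[[-1, 1, 1],
 [1, 0, -3]]

For real matrices with standard dot products, the defining identity <Ax, y> = <x, A^* y> gives (Ax)^T y = x^T (A^*) y, i.e. x^T A^T y = x^T (A^*) y. Since this holds for all x, y, we must have A^* = A^T. Therefore
A^* =
[[-1, 1, 1],
 [1, 0, -3]].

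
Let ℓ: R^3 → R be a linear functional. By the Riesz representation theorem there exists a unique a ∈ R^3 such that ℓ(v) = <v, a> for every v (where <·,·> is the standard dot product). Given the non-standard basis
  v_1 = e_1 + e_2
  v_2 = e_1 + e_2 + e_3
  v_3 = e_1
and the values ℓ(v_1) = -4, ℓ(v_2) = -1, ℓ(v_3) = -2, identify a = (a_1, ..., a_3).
a = (-2, -2, 3)

Write a = (a_1, ..., a_3) in the standard basis. For each basis vector v_i, ℓ(v_i) = <v_i, a> is a linear equation in the a_j's. Collect the n equations into a matrix system V a = ℓ, where row i of V is v_i (expressed in the standard basis). Since V is invertible (lower-triangular with 1s on the diagonal, up to permutation), solve by back-substitution:
  V =
[[1, 1, 0],
 [1, 1, 1],
 [1, 0, 0]]
  V a = (-4, -1, -2)
Solving gives a = (-2, -2, 3).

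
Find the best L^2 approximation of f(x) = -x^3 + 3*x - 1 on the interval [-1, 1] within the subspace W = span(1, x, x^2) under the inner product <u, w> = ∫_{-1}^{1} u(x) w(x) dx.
g(x) = 12*x/5 - 1

The best approximation g ∈ W is the orthogonal projection of f onto W. Writing g = a_0 + a_1 x + a_2 x^2, the coefficients solve the normal equations G · a = b where
  G_{ij} = <φ_i, φ_j> and b_i = <f, φ_i>, with φ_0 = 1, φ_1 = x, φ_2 = x^2.
G =
  [2, 0, 2/3]
  [0, 2/3, 0]
  [2/3, 0, 2/5],
b = (-2, 8/5, -2/3).
Solving gives a_0 = -1, a_1 = 12/5, a_2 = 0, so
  g(x) = 12*x/5 - 1.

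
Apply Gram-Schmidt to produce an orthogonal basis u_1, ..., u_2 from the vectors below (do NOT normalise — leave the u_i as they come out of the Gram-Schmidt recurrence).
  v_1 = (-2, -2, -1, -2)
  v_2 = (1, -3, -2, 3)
Orthogonal basis:
  u_1 = (-2, -2, -1, -2)
  u_2 = (1, -3, -2, 3)

Apply the Gram-Schmidt recurrence
  u_1 = v_1
  u_i = v_i − Σ_{j<i} ((v_i · u_j) / (u_j · u_j)) · u_j.

Step by step this gives:
  u_1 = (-2, -2, -1, -2)
  u_2 = (1, -3, -2, 3)

Orthogonality check:
  u_2 · u_1 = 0 (should be 0)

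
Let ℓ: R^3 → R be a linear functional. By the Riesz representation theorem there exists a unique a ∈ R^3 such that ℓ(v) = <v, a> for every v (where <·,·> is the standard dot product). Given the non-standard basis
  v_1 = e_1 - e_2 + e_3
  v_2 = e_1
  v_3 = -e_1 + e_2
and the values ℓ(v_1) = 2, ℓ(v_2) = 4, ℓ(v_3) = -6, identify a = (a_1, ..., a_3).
a = (4, -2, -4)

Write a = (a_1, ..., a_3) in the standard basis. For each basis vector v_i, ℓ(v_i) = <v_i, a> is a linear equation in the a_j's. Collect the n equations into a matrix system V a = ℓ, where row i of V is v_i (expressed in the standard basis). Since V is invertible (lower-triangular with 1s on the diagonal, up to permutation), solve by back-substitution:
  V =
[[1, -1, 1],
 [1, 0, 0],
 [-1, 1, 0]]
  V a = (2, 4, -6)
Solving gives a = (4, -2, -4).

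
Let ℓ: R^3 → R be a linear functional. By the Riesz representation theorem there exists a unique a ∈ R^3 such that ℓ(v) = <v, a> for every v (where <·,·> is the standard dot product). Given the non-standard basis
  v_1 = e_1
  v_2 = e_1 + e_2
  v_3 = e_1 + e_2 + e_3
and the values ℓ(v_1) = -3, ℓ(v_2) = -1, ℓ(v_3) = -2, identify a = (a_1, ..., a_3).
a = (-3, 2, -1)

Write a = (a_1, ..., a_3) in the standard basis. For each basis vector v_i, ℓ(v_i) = <v_i, a> is a linear equation in the a_j's. Collect the n equations into a matrix system V a = ℓ, where row i of V is v_i (expressed in the standard basis). Since V is invertible (lower-triangular with 1s on the diagonal, up to permutation), solve by back-substitution:
  V =
[[1, 0, 0],
 [1, 1, 0],
 [1, 1, 1]]
  V a = (-3, -1, -2)
Solving gives a = (-3, 2, -1).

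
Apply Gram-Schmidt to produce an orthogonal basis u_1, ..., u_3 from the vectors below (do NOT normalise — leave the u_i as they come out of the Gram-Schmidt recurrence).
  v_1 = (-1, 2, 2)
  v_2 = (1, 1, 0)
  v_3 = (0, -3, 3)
Orthogonal basis:
  u_1 = (-1, 2, 2)
  u_2 = (10/9, 7/9, -2/9)
  u_3 = (30/17, -30/17, 45/17)

Apply the Gram-Schmidt recurrence
  u_1 = v_1
  u_i = v_i − Σ_{j<i} ((v_i · u_j) / (u_j · u_j)) · u_j.

Step by step this gives:
  u_1 = (-1, 2, 2)
  u_2 = (10/9, 7/9, -2/9)
  u_3 = (30/17, -30/17, 45/17)

Orthogonality check:
  u_2 · u_1 = 0 (should be 0)
  u_3 · u_1 = 0 (should be 0)
  u_3 · u_2 = 0 (should be 0)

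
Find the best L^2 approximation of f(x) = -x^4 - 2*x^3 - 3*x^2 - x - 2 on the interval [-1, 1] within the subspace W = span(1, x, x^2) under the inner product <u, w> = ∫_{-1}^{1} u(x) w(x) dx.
g(x) = -27*x^2/7 - 11*x/5 - 67/35

The best approximation g ∈ W is the orthogonal projection of f onto W. Writing g = a_0 + a_1 x + a_2 x^2, the coefficients solve the normal equations G · a = b where
  G_{ij} = <φ_i, φ_j> and b_i = <f, φ_i>, with φ_0 = 1, φ_1 = x, φ_2 = x^2.
G =
  [2, 0, 2/3]
  [0, 2/3, 0]
  [2/3, 0, 2/5],
b = (-32/5, -22/15, -296/105).
Solving gives a_0 = -67/35, a_1 = -11/5, a_2 = -27/7, so
  g(x) = -27*x^2/7 - 11*x/5 - 67/35.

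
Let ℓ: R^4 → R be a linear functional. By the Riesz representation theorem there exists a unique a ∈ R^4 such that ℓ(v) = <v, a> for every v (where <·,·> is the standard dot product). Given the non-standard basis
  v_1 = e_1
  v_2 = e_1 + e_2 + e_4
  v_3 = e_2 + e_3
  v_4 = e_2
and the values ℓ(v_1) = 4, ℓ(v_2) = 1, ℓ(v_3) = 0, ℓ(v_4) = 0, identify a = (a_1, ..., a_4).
a = (4, 0, 0, -3)

Write a = (a_1, ..., a_4) in the standard basis. For each basis vector v_i, ℓ(v_i) = <v_i, a> is a linear equation in the a_j's. Collect the n equations into a matrix system V a = ℓ, where row i of V is v_i (expressed in the standard basis). Since V is invertible (lower-triangular with 1s on the diagonal, up to permutation), solve by back-substitution:
  V =
[[1, 0, 0, 0],
 [1, 1, 0, 1],
 [0, 1, 1, 0],
 [0, 1, 0, 0]]
  V a = (4, 1, 0, 0)
Solving gives a = (4, 0, 0, -3).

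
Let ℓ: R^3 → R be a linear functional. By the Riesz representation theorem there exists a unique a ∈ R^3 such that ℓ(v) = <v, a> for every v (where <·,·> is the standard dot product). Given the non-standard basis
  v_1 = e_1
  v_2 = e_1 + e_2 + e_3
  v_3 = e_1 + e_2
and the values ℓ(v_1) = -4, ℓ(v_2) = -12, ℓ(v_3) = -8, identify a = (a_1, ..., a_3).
a = (-4, -4, -4)

Write a = (a_1, ..., a_3) in the standard basis. For each basis vector v_i, ℓ(v_i) = <v_i, a> is a linear equation in the a_j's. Collect the n equations into a matrix system V a = ℓ, where row i of V is v_i (expressed in the standard basis). Since V is invertible (lower-triangular with 1s on the diagonal, up to permutation), solve by back-substitution:
  V =
[[1, 0, 0],
 [1, 1, 1],
 [1, 1, 0]]
  V a = (-4, -12, -8)
Solving gives a = (-4, -4, -4).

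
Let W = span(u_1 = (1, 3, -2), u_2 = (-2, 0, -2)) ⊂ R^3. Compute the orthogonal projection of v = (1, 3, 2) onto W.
proj_W(v) = (7/3, 5/3, 2/3)

Set up U = [u_1 | ... | u_2] ∈ R^(3×2). The projector onto W = col(U) is P = U (U^T U)^(-1) U^T.
Compute U^T U =
  [14, 2]
  [2, 8],
and U^T v = (6, -6).
Solve U^T U · c = U^T v for the coefficients: c = (5/9, -8/9). The projection is proj_W(v) = U c.
Check: (v - proj_W(v)) · u_1 = 0  (should be 0).
Check: (v - proj_W(v)) · u_2 = 0  (should be 0).
Result: proj_W(v) = (7/3, 5/3, 2/3).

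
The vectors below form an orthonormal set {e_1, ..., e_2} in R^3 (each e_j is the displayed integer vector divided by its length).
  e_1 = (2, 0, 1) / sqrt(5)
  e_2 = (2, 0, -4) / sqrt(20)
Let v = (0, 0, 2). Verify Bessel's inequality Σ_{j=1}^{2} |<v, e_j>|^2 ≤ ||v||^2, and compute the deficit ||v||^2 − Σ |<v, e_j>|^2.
Σ |<v, e_j>|^2 = 4; ||v||^2 = 4; deficit = 0

Write each e_j = u_j / sqrt(<u_j, u_j>) where u_j is the displayed integer vector. Then <v, e_j> = <v, u_j> / sqrt(<u_j, u_j>), so |<v, e_j>|^2 = <v, u_j>^2 / <u_j, u_j>.
Coefficients: <v, e_1> = 2/sqrt(5), <v, e_2> = -8/sqrt(20).
Square and sum: Σ |<v, e_j>|^2 = 4.
Compute ||v||^2 = v·v = 4.
Deficit = 4 − 4 = 0 ≥ 0, confirming Bessel's inequality. (The deficit equals ||v − Σ <v,e_j> e_j||^2, the squared distance from v to span{e_j}.)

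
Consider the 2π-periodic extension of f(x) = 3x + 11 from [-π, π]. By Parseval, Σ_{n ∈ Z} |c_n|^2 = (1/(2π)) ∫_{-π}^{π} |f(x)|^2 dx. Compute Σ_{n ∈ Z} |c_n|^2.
Σ |c_n|^2 = 3π^2 + 121

Expand and integrate term by term over [-π, π]:
  ∫ (3x)^2 dx = 9·(2π^3/3); ∫ 2·3·(11)·x dx = 0 (odd integrand); ∫ 11^2 dx = 121·2π.
So (1/(2π)) ∫_{-π}^{π} (3x + 11)^2 dx = 9π^2/3 + 121 = 3π^2 + 121.
Parseval ⇒ Σ |c_n|^2 = 3π^2 + 121.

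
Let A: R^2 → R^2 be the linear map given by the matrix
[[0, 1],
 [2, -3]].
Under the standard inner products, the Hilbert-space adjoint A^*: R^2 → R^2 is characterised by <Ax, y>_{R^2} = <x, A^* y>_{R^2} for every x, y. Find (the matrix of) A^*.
A^* = A^T =
[[0, 2],
 [1, -3]]

For real matrices with standard dot products, the defining identity <Ax, y> = <x, A^* y> gives (Ax)^T y = x^T (A^*) y, i.e. x^T A^T y = x^T (A^*) y. Since this holds for all x, y, we must have A^* = A^T. Therefore
A^* =
[[0, 2],
 [1, -3]].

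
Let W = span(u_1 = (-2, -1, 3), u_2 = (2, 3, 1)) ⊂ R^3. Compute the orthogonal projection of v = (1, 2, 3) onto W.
proj_W(v) = (2/3, 34/15, 43/15)

Set up U = [u_1 | ... | u_2] ∈ R^(3×2). The projector onto W = col(U) is P = U (U^T U)^(-1) U^T.
Compute U^T U =
  [14, -4]
  [-4, 14],
and U^T v = (5, 11).
Solve U^T U · c = U^T v for the coefficients: c = (19/30, 29/30). The projection is proj_W(v) = U c.
Check: (v - proj_W(v)) · u_1 = 0  (should be 0).
Check: (v - proj_W(v)) · u_2 = 0  (should be 0).
Result: proj_W(v) = (2/3, 34/15, 43/15).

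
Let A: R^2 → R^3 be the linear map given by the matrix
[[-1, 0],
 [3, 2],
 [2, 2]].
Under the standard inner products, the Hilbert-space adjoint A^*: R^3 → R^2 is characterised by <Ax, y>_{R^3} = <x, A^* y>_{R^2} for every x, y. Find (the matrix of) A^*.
A^* = A^T =
[[-1, 3, 2],
 [0, 2, 2]]

For real matrices with standard dot products, the defining identity <Ax, y> = <x, A^* y> gives (Ax)^T y = x^T (A^*) y, i.e. x^T A^T y = x^T (A^*) y. Since this holds for all x, y, we must have A^* = A^T. Therefore
A^* =
[[-1, 3, 2],
 [0, 2, 2]].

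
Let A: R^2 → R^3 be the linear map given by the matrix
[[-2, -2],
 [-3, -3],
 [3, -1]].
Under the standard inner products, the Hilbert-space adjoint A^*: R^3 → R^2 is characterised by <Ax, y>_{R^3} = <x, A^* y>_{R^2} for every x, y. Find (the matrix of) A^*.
A^* = A^T =
[[-2, -3, 3],
 [-2, -3, -1]]

For real matrices with standard dot products, the defining identity <Ax, y> = <x, A^* y> gives (Ax)^T y = x^T (A^*) y, i.e. x^T A^T y = x^T (A^*) y. Since this holds for all x, y, we must have A^* = A^T. Therefore
A^* =
[[-2, -3, 3],
 [-2, -3, -1]].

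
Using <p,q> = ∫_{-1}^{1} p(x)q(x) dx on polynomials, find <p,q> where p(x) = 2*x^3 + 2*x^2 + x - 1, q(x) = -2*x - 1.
<p,q> = -34/15

Expand the product: p(x)·q(x) = -4*x^4 - 6*x^3 - 4*x^2 + x + 1.
∫_{-1}^{1} of each monomial x^k gives [2/(k+1) if k even, 0 if k odd]. Integrating term-by-term (or equivalently evaluating the antiderivative F(x) = -4*x^5/5 - 3*x^4/2 - 4*x^3/3 + x^2/2 + x at the endpoints):
  F(1) − F(−1) = -32/15 − (2/15) = -34/15.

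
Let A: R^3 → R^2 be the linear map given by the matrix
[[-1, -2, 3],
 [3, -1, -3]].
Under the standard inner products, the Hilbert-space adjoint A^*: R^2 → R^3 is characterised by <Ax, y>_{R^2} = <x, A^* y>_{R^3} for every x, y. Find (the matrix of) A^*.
A^* = A^T =
[[-1, 3],
 [-2, -1],
 [3, -3]]

For real matrices with standard dot products, the defining identity <Ax, y> = <x, A^* y> gives (Ax)^T y = x^T (A^*) y, i.e. x^T A^T y = x^T (A^*) y. Since this holds for all x, y, we must have A^* = A^T. Therefore
A^* =
[[-1, 3],
 [-2, -1],
 [3, -3]].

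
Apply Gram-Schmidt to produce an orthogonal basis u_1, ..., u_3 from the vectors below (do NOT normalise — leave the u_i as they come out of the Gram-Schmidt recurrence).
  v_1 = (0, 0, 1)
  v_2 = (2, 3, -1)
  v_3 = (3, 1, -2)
Orthogonal basis:
  u_1 = (0, 0, 1)
  u_2 = (2, 3, 0)
  u_3 = (21/13, -14/13, 0)

Apply the Gram-Schmidt recurrence
  u_1 = v_1
  u_i = v_i − Σ_{j<i} ((v_i · u_j) / (u_j · u_j)) · u_j.

Step by step this gives:
  u_1 = (0, 0, 1)
  u_2 = (2, 3, 0)
  u_3 = (21/13, -14/13, 0)

Orthogonality check:
  u_2 · u_1 = 0 (should be 0)
  u_3 · u_1 = 0 (should be 0)
  u_3 · u_2 = 0 (should be 0)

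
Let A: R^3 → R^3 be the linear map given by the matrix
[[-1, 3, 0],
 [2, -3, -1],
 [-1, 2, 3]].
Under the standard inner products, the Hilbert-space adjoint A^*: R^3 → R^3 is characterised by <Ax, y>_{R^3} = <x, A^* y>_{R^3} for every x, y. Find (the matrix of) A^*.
A^* = A^T =
[[-1, 2, -1],
 [3, -3, 2],
 [0, -1, 3]]

For real matrices with standard dot products, the defining identity <Ax, y> = <x, A^* y> gives (Ax)^T y = x^T (A^*) y, i.e. x^T A^T y = x^T (A^*) y. Since this holds for all x, y, we must have A^* = A^T. Therefore
A^* =
[[-1, 2, -1],
 [3, -3, 2],
 [0, -1, 3]].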